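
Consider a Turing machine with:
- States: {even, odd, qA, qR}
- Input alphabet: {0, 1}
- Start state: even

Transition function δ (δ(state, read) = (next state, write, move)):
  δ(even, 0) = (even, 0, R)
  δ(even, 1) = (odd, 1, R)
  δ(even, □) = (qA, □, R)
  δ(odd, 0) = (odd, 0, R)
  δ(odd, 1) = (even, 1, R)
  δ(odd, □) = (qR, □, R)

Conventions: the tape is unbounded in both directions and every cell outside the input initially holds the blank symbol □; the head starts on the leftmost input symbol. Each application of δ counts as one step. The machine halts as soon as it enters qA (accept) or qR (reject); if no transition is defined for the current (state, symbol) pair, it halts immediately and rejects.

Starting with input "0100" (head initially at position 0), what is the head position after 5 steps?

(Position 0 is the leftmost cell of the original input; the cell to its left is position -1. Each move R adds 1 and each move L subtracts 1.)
Step 0: [even]0100 (head at position 0)
Step 1: δ(even, 0) = (even, 0, R)  ⊢  0[even]100 (head at position 1)
Step 2: δ(even, 1) = (odd, 1, R)  ⊢  01[odd]00 (head at position 2)
Step 3: δ(odd, 0) = (odd, 0, R)  ⊢  010[odd]0 (head at position 3)
Step 4: δ(odd, 0) = (odd, 0, R)  ⊢  0100[odd]□ (head at position 4)
Step 5: δ(odd, □) = (qR, □, R)  ⊢  0100□[qR]□ (head at position 5)
Head position after 5 steps: 5

Final answer: Position 5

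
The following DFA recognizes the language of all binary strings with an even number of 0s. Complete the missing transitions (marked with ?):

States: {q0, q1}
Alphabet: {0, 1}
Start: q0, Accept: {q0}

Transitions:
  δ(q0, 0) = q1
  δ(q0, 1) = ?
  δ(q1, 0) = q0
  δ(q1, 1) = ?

What each state remembers (consistent with the given transitions and accept states):
  q0: an even number of 0s has been read so far
  q1: an odd number of 0s has been read so far
Filling in the missing entries:
  δ(q0, 1): in q0 (an even number of 0s has been read so far), after reading 1 we have: an even number of 0s has been read so far → q0
  δ(q1, 1): in q1 (an odd number of 0s has been read so far), after reading 1 we have: an odd number of 0s has been read so far → q1

Final answer: δ(q0, 1) = q0; δ(q1, 1) = q1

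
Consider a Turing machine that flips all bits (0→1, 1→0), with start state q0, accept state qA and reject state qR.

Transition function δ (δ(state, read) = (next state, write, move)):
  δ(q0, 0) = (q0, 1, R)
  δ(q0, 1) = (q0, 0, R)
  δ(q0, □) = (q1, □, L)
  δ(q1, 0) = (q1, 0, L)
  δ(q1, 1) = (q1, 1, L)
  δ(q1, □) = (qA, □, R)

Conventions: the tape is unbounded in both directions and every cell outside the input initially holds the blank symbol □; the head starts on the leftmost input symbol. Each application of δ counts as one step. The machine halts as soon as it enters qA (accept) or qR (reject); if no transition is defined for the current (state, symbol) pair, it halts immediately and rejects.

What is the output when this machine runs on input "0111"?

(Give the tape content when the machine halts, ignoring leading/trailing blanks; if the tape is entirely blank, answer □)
Step 0: [q0]0111 (head at position 0)
Step 1: δ(q0, 0) = (q0, 1, R)  ⊢  1[q0]111 (head at position 1)
Step 2: δ(q0, 1) = (q0, 0, R)  ⊢  10[q0]11 (head at position 2)
Step 3: δ(q0, 1) = (q0, 0, R)  ⊢  100[q0]1 (head at position 3)
Step 4: δ(q0, 1) = (q0, 0, R)  ⊢  1000[q0]□ (head at position 4)
Step 5: δ(q0, □) = (q1, □, L)  ⊢  100[q1]0□ (head at position 3)
Step 6: δ(q1, 0) = (q1, 0, L)  ⊢  10[q1]00□ (head at position 2)
Step 7: δ(q1, 0) = (q1, 0, L)  ⊢  1[q1]000□ (head at position 1)
Step 8: δ(q1, 0) = (q1, 0, L)  ⊢  [q1]1000□ (head at position 0)
Step 9: δ(q1, 1) = (q1, 1, L)  ⊢  [q1]□1000□ (head at position -1)
Step 10: δ(q1, □) = (qA, □, R)  ⊢  □[qA]1000□ (head at position 0)
The machine is in qA, so it halts and accepts.
Tape content when halted (ignoring surrounding blanks): 1000

Final answer: Output: 1000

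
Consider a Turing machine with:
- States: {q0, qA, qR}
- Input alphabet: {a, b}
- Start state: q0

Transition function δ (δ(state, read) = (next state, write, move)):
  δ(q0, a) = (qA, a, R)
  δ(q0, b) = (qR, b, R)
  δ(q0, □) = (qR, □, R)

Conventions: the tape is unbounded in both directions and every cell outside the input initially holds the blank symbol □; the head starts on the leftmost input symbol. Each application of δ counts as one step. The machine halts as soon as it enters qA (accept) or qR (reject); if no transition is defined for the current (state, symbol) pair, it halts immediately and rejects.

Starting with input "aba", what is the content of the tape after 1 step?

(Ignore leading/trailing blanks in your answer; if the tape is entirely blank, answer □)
Step 0: [q0]aba (head at position 0)
Step 1: δ(q0, a) = (qA, a, R)  ⊢  a[qA]ba (head at position 1)
Tape after 1 step (ignoring surrounding blanks): aba

Final answer: Tape: aba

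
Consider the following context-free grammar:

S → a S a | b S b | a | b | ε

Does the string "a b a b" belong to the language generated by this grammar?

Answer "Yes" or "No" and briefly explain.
Every production places the same symbol at both ends (or yields a single symbol / ε), so every derived string is a palindrome. a b a b reversed is b a b a ≠ a b a b, so it is not a palindrome and cannot be derived (already the first step fails: the string starts with a but ends with b, so neither S → a S a nor S → b S b fits).

Final answer: No - no valid derivation exists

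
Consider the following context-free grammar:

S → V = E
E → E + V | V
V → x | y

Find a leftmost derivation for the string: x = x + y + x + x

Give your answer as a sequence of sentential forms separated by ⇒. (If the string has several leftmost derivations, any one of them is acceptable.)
Start with S.
Step 1: the leftmost non-terminal is S; apply S → V = E:  V = E
Step 2: the leftmost non-terminal is V; apply V → x:  x = E
Step 3: the leftmost non-terminal is E; apply E → E + V:  x = E + V
Step 4: the leftmost non-terminal is E; apply E → E + V:  x = E + V + V
Step 5: the leftmost non-terminal is E; apply E → E + V:  x = E + V + V + V
Step 6: the leftmost non-terminal is E; apply E → V:  x = V + V + V + V
Step 7: the leftmost non-terminal is V; apply V → x:  x = x + V + V + V
Step 8: the leftmost non-terminal is V; apply V → y:  x = x + y + V + V
Step 9: the leftmost non-terminal is V; apply V → x:  x = x + y + x + V
Step 10: the leftmost non-terminal is V; apply V → x:  x = x + y + x + x

Final answer: S ⇒ V = E ⇒ x = E ⇒ x = E + V ⇒ x = E + V + V ⇒ x = E + V + V + V ⇒ x = V + V + V + V ⇒ x = x + V + V + V ⇒ x = x + y + V + V ⇒ x = x + y + x + V ⇒ x = x + y + x + x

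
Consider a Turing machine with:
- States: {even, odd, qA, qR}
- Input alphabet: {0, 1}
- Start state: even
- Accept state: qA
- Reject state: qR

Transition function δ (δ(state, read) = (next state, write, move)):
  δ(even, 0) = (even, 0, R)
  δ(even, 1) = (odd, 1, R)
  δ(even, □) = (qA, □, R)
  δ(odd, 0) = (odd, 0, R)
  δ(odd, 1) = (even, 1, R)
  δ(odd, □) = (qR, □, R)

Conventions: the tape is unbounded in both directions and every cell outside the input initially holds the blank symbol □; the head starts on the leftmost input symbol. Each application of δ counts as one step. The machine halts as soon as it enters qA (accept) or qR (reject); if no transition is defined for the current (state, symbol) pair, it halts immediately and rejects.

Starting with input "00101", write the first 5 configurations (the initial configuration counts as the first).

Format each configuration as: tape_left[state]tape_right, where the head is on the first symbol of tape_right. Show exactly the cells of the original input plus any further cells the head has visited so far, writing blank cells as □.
Step 0: [even]00101 (head at position 0)
Step 1: δ(even, 0) = (even, 0, R)  ⊢  0[even]0101 (head at position 1)
Step 2: δ(even, 0) = (even, 0, R)  ⊢  00[even]101 (head at position 2)
Step 3: δ(even, 1) = (odd, 1, R)  ⊢  001[odd]01 (head at position 3)
Step 4: δ(odd, 0) = (odd, 0, R)  ⊢  0010[odd]1 (head at position 4)

Final answer: [even]00101 ⊢ 0[even]0101 ⊢ 00[even]101 ⊢ 001[odd]01 ⊢ 0010[odd]1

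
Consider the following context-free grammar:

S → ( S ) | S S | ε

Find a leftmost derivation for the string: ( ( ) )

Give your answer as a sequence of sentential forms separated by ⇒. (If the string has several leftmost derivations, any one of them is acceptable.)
Start with S.
Step 1: the leftmost non-terminal is S; apply S → ( S ):  ( S )
Step 2: the leftmost non-terminal is S; apply S → ( S ):  ( ( S ) )
Step 3: the leftmost non-terminal is S; apply S → ε:  ( ( ) )

Final answer: S ⇒ ( S ) ⇒ ( ( S ) ) ⇒ ( ( ) )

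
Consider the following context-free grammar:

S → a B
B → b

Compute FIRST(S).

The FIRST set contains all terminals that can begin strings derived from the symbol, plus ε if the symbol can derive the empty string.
S has the single production S → a B, whose right-hand side begins with the terminal a. So FIRST(S) = {a}.

Final answer: {a}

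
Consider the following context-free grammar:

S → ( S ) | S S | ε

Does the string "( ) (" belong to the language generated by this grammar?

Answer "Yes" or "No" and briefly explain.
Each production adds parentheses only in matched pairs (S → ( S )) or none at all, so every derived string has equally many '(' and ')'. The string ( ) ( has two '(' and one ')', so it cannot be derived.

Final answer: No - no valid derivation exists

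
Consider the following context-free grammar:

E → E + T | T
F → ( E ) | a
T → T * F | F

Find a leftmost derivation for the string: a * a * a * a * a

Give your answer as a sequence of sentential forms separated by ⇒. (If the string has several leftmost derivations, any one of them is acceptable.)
Start with E.
Step 1: the leftmost non-terminal is E; apply E → T:  T
Step 2: the leftmost non-terminal is T; apply T → T * F:  T * F
Step 3: the leftmost non-terminal is T; apply T → T * F:  T * F * F
Step 4: the leftmost non-terminal is T; apply T → T * F:  T * F * F * F
Step 5: the leftmost non-terminal is T; apply T → T * F:  T * F * F * F * F
Step 6: the leftmost non-terminal is T; apply T → F:  F * F * F * F * F
Step 7: the leftmost non-terminal is F; apply F → a:  a * F * F * F * F
Step 8: the leftmost non-terminal is F; apply F → a:  a * a * F * F * F
Step 9: the leftmost non-terminal is F; apply F → a:  a * a * a * F * F
Step 10: the leftmost non-terminal is F; apply F → a:  a * a * a * a * F
Step 11: the leftmost non-terminal is F; apply F → a:  a * a * a * a * a

Final answer: E ⇒ T ⇒ T * F ⇒ T * F * F ⇒ T * F * F * F ⇒ T * F * F * F * F ⇒ F * F * F * F * F ⇒ a * F * F * F * F ⇒ a * a * F * F * F ⇒ a * a * a * F * F ⇒ a * a * a * a * F ⇒ a * a * a * a * a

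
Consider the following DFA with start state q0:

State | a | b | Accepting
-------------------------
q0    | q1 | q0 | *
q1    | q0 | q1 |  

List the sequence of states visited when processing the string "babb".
q0 → q0 → q1 → q1 → q1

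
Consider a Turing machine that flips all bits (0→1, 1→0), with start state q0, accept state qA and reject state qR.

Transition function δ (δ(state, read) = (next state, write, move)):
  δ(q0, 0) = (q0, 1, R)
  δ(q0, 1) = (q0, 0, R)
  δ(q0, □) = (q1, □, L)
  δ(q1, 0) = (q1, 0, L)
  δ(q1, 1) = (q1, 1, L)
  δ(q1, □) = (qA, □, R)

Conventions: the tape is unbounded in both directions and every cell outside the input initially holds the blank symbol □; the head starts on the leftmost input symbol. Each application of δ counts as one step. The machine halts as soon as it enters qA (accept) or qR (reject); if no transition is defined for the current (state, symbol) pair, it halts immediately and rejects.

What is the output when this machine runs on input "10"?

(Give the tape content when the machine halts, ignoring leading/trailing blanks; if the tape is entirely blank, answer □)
Step 0: [q0]10 (head at position 0)
Step 1: δ(q0, 1) = (q0, 0, R)  ⊢  0[q0]0 (head at position 1)
Step 2: δ(q0, 0) = (q0, 1, R)  ⊢  01[q0]□ (head at position 2)
Step 3: δ(q0, □) = (q1, □, L)  ⊢  0[q1]1□ (head at position 1)
Step 4: δ(q1, 1) = (q1, 1, L)  ⊢  [q1]01□ (head at position 0)
Step 5: δ(q1, 0) = (q1, 0, L)  ⊢  [q1]□01□ (head at position -1)
Step 6: δ(q1, □) = (qA, □, R)  ⊢  □[qA]01□ (head at position 0)
The machine is in qA, so it halts and accepts.
Tape content when halted (ignoring surrounding blanks): 01

Final answer: Output: 01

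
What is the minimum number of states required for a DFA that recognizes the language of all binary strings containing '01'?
Language: binary strings containing '01'
Lower bound (Myhill–Nerode): the prefixes ε, 0, 01 are pairwise distinguishable:
  ε vs 01: suffix ε distinguishes them (ε is rejected, 01 is accepted)
  0 vs 01: suffix ε distinguishes them (0 is rejected, 01 is accepted)
  ε vs 0: suffix 1 distinguishes them (ε·1 = 1 is rejected, 0·1 = 01 is accepted)
So any DFA needs at least 3 states.
Upper bound: a DFA with 3 states exists (one state per class above: 'no progress', 'last symbol 0', and 'seen 01' (accepting sink)).
Minimum states: 3

Final answer: 3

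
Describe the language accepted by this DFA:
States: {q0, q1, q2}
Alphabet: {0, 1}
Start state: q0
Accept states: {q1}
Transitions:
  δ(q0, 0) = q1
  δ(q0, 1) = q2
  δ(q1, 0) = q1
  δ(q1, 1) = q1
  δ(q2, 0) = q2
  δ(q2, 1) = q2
Analyzing the DFA structure:
Start state: q0
Accept states: {q1}
Interpreting what each state remembers (checking against the transitions):
  q0: nothing has been read yet
  q1: the first symbol was 0
  q2: the first symbol was 1 (trap state)
  δ(q0, 0): in q0 (nothing has been read yet), after reading 0 we have: the first symbol was 0 → q1
  δ(q0, 1): in q0 (nothing has been read yet), after reading 1 we have: the first symbol was 1 (trap state) → q2
  δ(q1, 0): in q1 (the first symbol was 0), after reading 0 we have: the first symbol was 0 → q1
  δ(q1, 1): in q1 (the first symbol was 0), after reading 1 we have: the first symbol was 0 → q1
  δ(q2, 0): in q2 (the first symbol was 1 (trap state)), after reading 0 we have: the first symbol was 1 (trap state) → q2
  δ(q2, 1): in q2 (the first symbol was 1 (trap state)), after reading 1 we have: the first symbol was 1 (trap state) → q2
A string is accepted iff it ends in {q1}, i.e. the first symbol was 0.
Language: All binary strings starting with 0

Final answer: All binary strings starting with 0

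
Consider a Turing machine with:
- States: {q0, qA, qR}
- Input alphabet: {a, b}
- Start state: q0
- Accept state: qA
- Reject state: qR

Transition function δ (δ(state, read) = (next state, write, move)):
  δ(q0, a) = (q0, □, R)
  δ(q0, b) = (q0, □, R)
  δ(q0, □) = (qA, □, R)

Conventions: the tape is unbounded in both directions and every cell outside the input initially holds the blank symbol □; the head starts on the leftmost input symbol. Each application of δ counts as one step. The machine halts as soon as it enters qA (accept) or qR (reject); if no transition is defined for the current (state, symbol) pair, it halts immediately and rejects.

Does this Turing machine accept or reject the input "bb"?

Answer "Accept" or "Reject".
Step 0: [q0]bb (head at position 0)
Step 1: δ(q0, b) = (q0, □, R)  ⊢  □[q0]b (head at position 1)
Step 2: δ(q0, b) = (q0, □, R)  ⊢  □□[q0]□ (head at position 2)
Step 3: δ(q0, □) = (qA, □, R)  ⊢  □□□[qA]□ (head at position 3)
The machine is in qA, so it halts and accepts.

Final answer: Accept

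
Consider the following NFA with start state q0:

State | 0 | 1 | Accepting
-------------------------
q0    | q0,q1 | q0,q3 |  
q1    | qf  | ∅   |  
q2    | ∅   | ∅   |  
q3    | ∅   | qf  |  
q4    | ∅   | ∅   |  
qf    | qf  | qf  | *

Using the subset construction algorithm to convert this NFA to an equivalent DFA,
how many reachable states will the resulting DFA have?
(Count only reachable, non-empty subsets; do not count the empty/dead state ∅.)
Start subset: {q0}
{q0}: on 0 → {q0, q1}, on 1 → {q0, q3}
{q0, q1}: on 0 → {q0, q1, qf}, on 1 → {q0, q3}
{q0, q3}: on 0 → {q0, q1}, on 1 → {q0, q3, qf}
{q0, q1, qf}: on 0 → {q0, q1, qf}, on 1 → {q0, q3, qf}
{q0, q3, qf}: on 0 → {q0, q1, qf}, on 1 → {q0, q3, qf}
Reachable non-empty subsets: {q0}, {q0, q1}, {q0, q3}, {q0, q1, qf}, {q0, q3, qf} — 5 in total.

Final answer: 5 states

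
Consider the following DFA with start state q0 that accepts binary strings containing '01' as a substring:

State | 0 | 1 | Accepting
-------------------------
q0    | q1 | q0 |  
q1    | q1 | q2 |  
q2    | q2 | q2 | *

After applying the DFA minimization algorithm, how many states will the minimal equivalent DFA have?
All 3 states are reachable from q0, so none can be removed as unreachable.
Table-filling: first mark every (accepting, non-accepting) pair as distinguishable (accepting: {q2}; non-accepting: {q0, q1}).
Round 1: (q0, q1) on '1' go to q0 and q2, already distinguishable → mark.
Every pair of states is distinguishable, so the DFA is already minimal.
Equivalence classes: {q0}, {q1}, {q2} → 3 states.

Final answer: 3 states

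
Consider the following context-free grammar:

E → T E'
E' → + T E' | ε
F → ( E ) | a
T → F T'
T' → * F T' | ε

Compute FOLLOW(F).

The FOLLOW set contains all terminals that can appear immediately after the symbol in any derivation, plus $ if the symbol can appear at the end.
Useful FIRST sets: FIRST(E') = {+, ε}, FIRST(T') = {*, ε} (both E' and T' are nullable).
FOLLOW(E): E is the start symbol → $; E appears in F → ( E ) followed by ')' → FOLLOW(E) = {), $}.
FOLLOW(E'): E' appears at the right end of E → T E' and of E' → + T E', so FOLLOW(E') ⊇ FOLLOW(E) (the second occurrence adds nothing new). FOLLOW(E') = {), $}.
FOLLOW(T): in E → T E' and E' → + T E', T is followed by E': add FIRST(E') minus ε = {+}; since E' is nullable, also add FOLLOW(E) and FOLLOW(E') = {), $}. FOLLOW(T) = {+, ), $}.
FOLLOW(T'): T' appears at the right end of T → F T' and of T' → * F T', so FOLLOW(T') = FOLLOW(T) = {+, ), $}.
FOLLOW(F): in T → F T' and T' → * F T', F is followed by T': add FIRST(T') minus ε = {*}; since T' is nullable, also add FOLLOW(T) and FOLLOW(T') = {+, ), $}. FOLLOW(F) = {*, +, ), $}.

Final answer: {$, ), *, +}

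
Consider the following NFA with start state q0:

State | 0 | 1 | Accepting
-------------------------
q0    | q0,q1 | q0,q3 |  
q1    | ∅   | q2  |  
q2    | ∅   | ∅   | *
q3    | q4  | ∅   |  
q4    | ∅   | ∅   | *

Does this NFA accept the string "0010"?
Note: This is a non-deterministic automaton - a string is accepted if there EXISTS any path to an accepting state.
Track the set of states the NFA could be in: start {q0}
Read '0': {q0} → {q0, q1}
Read '0': {q0, q1} → {q0, q1}
Read '1': {q0, q1} → {q0, q2, q3}
Read '0': {q0, q2, q3} → {q0, q1, q4}
Final set {q0, q1, q4} contains accepting state(s) {q4} → accepted.

Final answer: Yes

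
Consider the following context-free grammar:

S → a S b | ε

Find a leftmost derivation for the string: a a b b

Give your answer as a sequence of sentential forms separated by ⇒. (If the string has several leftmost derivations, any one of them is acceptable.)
Start with S.
Step 1: the leftmost non-terminal is S; apply S → a S b:  a S b
Step 2: the leftmost non-terminal is S; apply S → a S b:  a a S b b
Step 3: the leftmost non-terminal is S; apply S → ε:  a a b b

Final answer: S ⇒ a S b ⇒ a a S b b ⇒ a a b b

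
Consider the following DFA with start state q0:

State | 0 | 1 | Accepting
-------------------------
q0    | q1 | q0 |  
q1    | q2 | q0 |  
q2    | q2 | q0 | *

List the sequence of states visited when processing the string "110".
q0 → q0 → q0 → q1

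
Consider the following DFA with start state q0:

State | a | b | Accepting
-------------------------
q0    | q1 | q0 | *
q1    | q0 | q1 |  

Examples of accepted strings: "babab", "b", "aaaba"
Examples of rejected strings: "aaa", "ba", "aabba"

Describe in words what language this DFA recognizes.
strings over {a,b} with an even number of a's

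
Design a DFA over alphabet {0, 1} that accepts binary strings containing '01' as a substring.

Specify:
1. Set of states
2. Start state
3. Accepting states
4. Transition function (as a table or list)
One valid DFA (any DFA recognizing the same language is acceptable):
States: {q0, q1, q2}
Start: q0
Accepting: {q2}
Transitions (accepting states marked with *):
State | 0 | 1 | Accepting
-------------------------
q0    | q1 | q0 |  
q1    | q1 | q2 |  
q2    | q2 | q2 | *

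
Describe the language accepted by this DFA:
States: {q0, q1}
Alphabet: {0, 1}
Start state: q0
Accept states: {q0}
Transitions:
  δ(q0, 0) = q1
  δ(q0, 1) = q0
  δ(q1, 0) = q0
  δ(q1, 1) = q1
Analyzing the DFA structure:
Start state: q0
Accept states: {q0}
Interpreting what each state remembers (checking against the transitions):
  q0: an even number of 0s has been read so far
  q1: an odd number of 0s has been read so far
  δ(q0, 0): in q0 (an even number of 0s has been read so far), after reading 0 we have: an odd number of 0s has been read so far → q1
  δ(q0, 1): in q0 (an even number of 0s has been read so far), after reading 1 we have: an even number of 0s has been read so far → q0
  δ(q1, 0): in q1 (an odd number of 0s has been read so far), after reading 0 we have: an even number of 0s has been read so far → q0
  δ(q1, 1): in q1 (an odd number of 0s has been read so far), after reading 1 we have: an odd number of 0s has been read so far → q1
A string is accepted iff it ends in {q0}, i.e. an even number of 0s has been read so far.
Language: All binary strings with an even number of 0s

Final answer: All binary strings with an even number of 0s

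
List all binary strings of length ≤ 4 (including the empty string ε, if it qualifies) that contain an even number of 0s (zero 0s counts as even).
Checking every binary string of length 0 to 4:
  Length 0: accepted: ε | rejected: (none)
  Length 1: accepted: 1 | rejected: 0
  Length 2: accepted: 00, 11 | rejected: 01, 10
  Length 3: accepted: 001, 010, 100, 111 | rejected: 000, 011, 101, 110
  Length 4: accepted: 0000, 0011, 0101, 0110, 1001, 1010, 1100, 1111 | rejected: 0001, 0010, 0100, 0111, 1000, 1011, 1101, 1110
Total: 16 string(s).

Final answer: ε, 1, 00, 11, 001, 010, 100, 111, 0000, 0011, 0101, 0110, 1001, 1010, 1100, 1111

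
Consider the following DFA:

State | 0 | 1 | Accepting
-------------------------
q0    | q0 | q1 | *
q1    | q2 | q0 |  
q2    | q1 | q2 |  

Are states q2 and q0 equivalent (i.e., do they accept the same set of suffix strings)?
Try the suffix ε (the empty string).
From q2: q2 — not accepting.
From q0: q0 — accepting.
The two states disagree on this suffix, so they are not equivalent.

Final answer: No. Distinguishing string: ε (the empty string) - accepted from q0 but not from q2.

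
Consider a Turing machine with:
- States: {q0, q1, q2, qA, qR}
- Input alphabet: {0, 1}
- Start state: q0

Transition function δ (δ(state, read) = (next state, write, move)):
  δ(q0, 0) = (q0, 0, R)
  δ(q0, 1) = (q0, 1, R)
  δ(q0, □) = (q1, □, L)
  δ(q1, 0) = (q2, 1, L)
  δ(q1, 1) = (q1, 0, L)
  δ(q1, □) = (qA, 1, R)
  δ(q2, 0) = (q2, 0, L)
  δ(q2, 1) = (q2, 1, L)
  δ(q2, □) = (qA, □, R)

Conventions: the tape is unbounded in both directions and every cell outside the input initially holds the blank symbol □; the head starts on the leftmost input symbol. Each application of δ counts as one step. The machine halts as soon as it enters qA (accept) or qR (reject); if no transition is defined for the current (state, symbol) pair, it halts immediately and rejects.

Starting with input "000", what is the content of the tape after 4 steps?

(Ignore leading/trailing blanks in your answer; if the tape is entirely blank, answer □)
Step 0: [q0]000 (head at position 0)
Step 1: δ(q0, 0) = (q0, 0, R)  ⊢  0[q0]00 (head at position 1)
Step 2: δ(q0, 0) = (q0, 0, R)  ⊢  00[q0]0 (head at position 2)
Step 3: δ(q0, 0) = (q0, 0, R)  ⊢  000[q0]□ (head at position 3)
Step 4: δ(q0, □) = (q1, □, L)  ⊢  00[q1]0□ (head at position 2)
Tape after 4 steps (ignoring surrounding blanks): 000

Final answer: Tape: 000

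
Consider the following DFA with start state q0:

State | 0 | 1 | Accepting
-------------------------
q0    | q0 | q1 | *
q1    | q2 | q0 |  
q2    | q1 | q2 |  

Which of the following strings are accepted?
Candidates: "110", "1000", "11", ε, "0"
"110": q0 → q1 → q0 → q0; q0 is accepting → accepted
"1000": q0 → q1 → q2 → q1 → q2; q2 is not accepting → rejected
"11": q0 → q1 → q0; q0 is accepting → accepted
ε: q0; q0 is accepting → accepted
"0": q0 → q0; q0 is accepting → accepted

Final answer: "110", "11", ε, "0"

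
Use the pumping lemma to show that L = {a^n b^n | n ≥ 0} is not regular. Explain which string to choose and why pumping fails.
Language: L = {a^n b^n | n ≥ 0} (equal numbers of a's followed by b's)
Step 1: Assume for contradiction that L is regular, with pumping length p.
Step 2: Choose s = a^p b^p. Then s ∈ L (it has p a's followed by p b's) and |s| ≥ p.
Step 3: Consider any decomposition s = xyz with |xy| ≤ p and |y| > 0. Since |xy| ≤ p and the first p symbols of s are all a's, y = a^k for some k with 1 ≤ k ≤ p.
Step 4: Pumping up (i = 2): xy²z = a^(p+k) b^p, which has more a's than b's, so xy²z ∉ L.
This contradicts the pumping lemma, so L is not regular.

Final answer: Choose s = a^p b^p. Since |xy| ≤ p, y = a^k with k ≥ 1. Then xy²z = a^(p+k) b^p ∉ L.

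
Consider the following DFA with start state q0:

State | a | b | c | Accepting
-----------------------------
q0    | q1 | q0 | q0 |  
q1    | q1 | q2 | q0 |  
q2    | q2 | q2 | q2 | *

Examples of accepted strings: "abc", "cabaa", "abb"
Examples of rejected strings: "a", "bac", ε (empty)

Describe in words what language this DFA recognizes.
strings over {a,b,c} containing 'ab' as substring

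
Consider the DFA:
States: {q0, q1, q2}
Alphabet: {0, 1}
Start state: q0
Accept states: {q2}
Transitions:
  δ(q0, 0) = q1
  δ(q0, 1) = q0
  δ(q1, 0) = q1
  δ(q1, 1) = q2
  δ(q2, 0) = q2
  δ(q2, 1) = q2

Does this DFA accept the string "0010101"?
Processing string "0010101":
  q0 --0--> q1
  q1 --0--> q1
  q1 --1--> q2
  q2 --0--> q2
  q2 --1--> q2
  q2 --0--> q2
  q2 --1--> q2
Final state: q2
Accept states: {q2}
q2 is an accept state, so the string is accepted.

Final answer: Yes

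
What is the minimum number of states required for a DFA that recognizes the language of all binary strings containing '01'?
Language: binary strings containing '01'
Lower bound (Myhill–Nerode): the prefixes ε, 0, 01 are pairwise distinguishable:
  ε vs 01: suffix ε distinguishes them (ε is rejected, 01 is accepted)
  0 vs 01: suffix ε distinguishes them (0 is rejected, 01 is accepted)
  ε vs 0: suffix 1 distinguishes them (ε·1 = 1 is rejected, 0·1 = 01 is accepted)
So any DFA needs at least 3 states.
Upper bound: a DFA with 3 states exists (one state per class above: 'no progress', 'last symbol 0', and 'seen 01' (accepting sink)).
Minimum states: 3

Final answer: 3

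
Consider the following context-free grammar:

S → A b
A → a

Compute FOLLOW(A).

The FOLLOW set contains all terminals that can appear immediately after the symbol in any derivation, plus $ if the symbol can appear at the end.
A occurs only in S → A b, where it is immediately followed by the terminal b. So FOLLOW(A) = {b}.

Final answer: {b}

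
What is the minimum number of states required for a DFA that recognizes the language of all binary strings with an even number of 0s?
Language: binary strings with an even number of 0s
Lower bound (Myhill–Nerode): the prefixes ε, 0 are pairwise distinguishable:
  ε vs 0: suffix ε distinguishes them (ε has zero 0s (accepted), 0 has one 0 (rejected))
So any DFA needs at least 2 states.
Upper bound: a DFA with 2 states exists (one state per class above).
Minimum states: 2

Final answer: 2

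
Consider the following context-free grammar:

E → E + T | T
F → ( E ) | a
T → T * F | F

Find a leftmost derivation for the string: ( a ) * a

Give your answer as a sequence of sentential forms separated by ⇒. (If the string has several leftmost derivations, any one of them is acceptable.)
Start with E.
Step 1: the leftmost non-terminal is E; apply E → T:  T
Step 2: the leftmost non-terminal is T; apply T → T * F:  T * F
Step 3: the leftmost non-terminal is T; apply T → F:  F * F
Step 4: the leftmost non-terminal is F; apply F → ( E ):  ( E ) * F
Step 5: the leftmost non-terminal is E; apply E → T:  ( T ) * F
Step 6: the leftmost non-terminal is T; apply T → F:  ( F ) * F
Step 7: the leftmost non-terminal is F; apply F → a:  ( a ) * F
Step 8: the leftmost non-terminal is F; apply F → a:  ( a ) * a

Final answer: E ⇒ T ⇒ T * F ⇒ F * F ⇒ ( E ) * F ⇒ ( T ) * F ⇒ ( F ) * F ⇒ ( a ) * F ⇒ ( a ) * a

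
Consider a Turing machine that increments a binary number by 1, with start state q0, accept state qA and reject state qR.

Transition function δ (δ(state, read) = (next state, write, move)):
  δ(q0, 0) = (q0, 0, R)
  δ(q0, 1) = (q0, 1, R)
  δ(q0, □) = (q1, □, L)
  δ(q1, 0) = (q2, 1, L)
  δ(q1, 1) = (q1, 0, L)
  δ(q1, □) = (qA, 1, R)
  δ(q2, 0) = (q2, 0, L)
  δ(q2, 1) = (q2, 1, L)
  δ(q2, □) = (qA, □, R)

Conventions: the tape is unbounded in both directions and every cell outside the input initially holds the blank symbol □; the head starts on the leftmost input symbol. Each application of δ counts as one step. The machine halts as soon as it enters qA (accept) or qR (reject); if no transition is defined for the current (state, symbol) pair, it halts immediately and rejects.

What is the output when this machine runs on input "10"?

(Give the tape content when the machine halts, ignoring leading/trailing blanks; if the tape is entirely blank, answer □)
Step 0: [q0]10 (head at position 0)
Step 1: δ(q0, 1) = (q0, 1, R)  ⊢  1[q0]0 (head at position 1)
Step 2: δ(q0, 0) = (q0, 0, R)  ⊢  10[q0]□ (head at position 2)
Step 3: δ(q0, □) = (q1, □, L)  ⊢  1[q1]0□ (head at position 1)
Step 4: δ(q1, 0) = (q2, 1, L)  ⊢  [q2]11□ (head at position 0)
Step 5: δ(q2, 1) = (q2, 1, L)  ⊢  [q2]□11□ (head at position -1)
Step 6: δ(q2, □) = (qA, □, R)  ⊢  □[qA]11□ (head at position 0)
The machine is in qA, so it halts and accepts.
Tape content when halted (ignoring surrounding blanks): 11

Final answer: Output: 11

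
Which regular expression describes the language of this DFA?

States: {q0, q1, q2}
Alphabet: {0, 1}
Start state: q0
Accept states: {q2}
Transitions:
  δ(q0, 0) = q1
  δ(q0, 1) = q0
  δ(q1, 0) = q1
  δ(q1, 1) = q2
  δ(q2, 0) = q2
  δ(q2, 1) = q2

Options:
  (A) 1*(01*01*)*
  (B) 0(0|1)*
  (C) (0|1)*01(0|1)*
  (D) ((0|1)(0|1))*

Testing sample strings against the DFA:
  '100' -> rejected
  '1110' -> rejected
  '1110' -> rejected
  '00' -> rejected
Checking each option for a counterexample:
  (A) 1*(01*01*)*: ε is rejected by the DFA but matches the regex → eliminated
  (B) 0(0|1)*: '0' is rejected by the DFA but matches the regex → eliminated
  (C) (0|1)*01(0|1)*: agrees with the DFA on all strings of length ≤ 4
  (D) ((0|1)(0|1))*: ε is rejected by the DFA but matches the regex → eliminated
Only (C) (0|1)*01(0|1)* is consistent with the DFA.

Final answer: (C) (0|1)*01(0|1)*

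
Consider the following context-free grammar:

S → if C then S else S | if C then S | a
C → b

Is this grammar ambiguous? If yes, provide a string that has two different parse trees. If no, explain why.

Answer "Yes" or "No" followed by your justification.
The 'dangling else' can attach to either if. Two leftmost derivations of  if b then if b then a else a:
  (1) S ⇒ if C then S else S ⇒ if b then S else S ⇒ if b then if C then S else S ⇒ if b then if b then S else S ⇒ if b then if b then a else S ⇒ if b then if b then a else a   (else belongs to the outer if)
  (2) S ⇒ if C then S ⇒ if b then S ⇒ if b then if C then S else S ⇒ if b then if b then S else S ⇒ if b then if b then a else S ⇒ if b then if b then a else a   (else belongs to the inner if)
Two distinct parse trees for the same string, so the grammar is ambiguous.

Final answer: Yes - the string 'if b then if b then a else a' has two distinct leftmost derivations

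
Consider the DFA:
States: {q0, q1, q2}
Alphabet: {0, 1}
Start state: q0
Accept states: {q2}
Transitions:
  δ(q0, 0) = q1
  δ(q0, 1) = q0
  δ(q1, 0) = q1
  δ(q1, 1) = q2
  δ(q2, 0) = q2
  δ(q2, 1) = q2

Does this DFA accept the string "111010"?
Processing string "111010":
  q0 --1--> q0
  q0 --1--> q0
  q0 --1--> q0
  q0 --0--> q1
  q1 --1--> q2
  q2 --0--> q2
Final state: q2
Accept states: {q2}
q2 is an accept state, so the string is accepted.

Final answer: Yes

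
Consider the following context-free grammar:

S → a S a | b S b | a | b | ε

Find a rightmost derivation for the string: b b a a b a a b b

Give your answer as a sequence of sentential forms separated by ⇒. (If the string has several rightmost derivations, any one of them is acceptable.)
Start with S.
Step 1: the rightmost non-terminal is S; apply S → b S b:  b S b
Step 2: the rightmost non-terminal is S; apply S → b S b:  b b S b b
Step 3: the rightmost non-terminal is S; apply S → a S a:  b b a S a b b
Step 4: the rightmost non-terminal is S; apply S → a S a:  b b a a S a a b b
Step 5: the rightmost non-terminal is S; apply S → b:  b b a a b a a b b

Final answer: S ⇒ b S b ⇒ b b S b b ⇒ b b a S a b b ⇒ b b a a S a a b b ⇒ b b a a b a a b b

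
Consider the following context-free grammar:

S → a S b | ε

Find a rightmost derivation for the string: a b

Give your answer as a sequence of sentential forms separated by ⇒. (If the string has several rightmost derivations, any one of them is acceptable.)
Start with S.
Step 1: the rightmost non-terminal is S; apply S → a S b:  a S b
Step 2: the rightmost non-terminal is S; apply S → ε:  a b

Final answer: S ⇒ a S b ⇒ a b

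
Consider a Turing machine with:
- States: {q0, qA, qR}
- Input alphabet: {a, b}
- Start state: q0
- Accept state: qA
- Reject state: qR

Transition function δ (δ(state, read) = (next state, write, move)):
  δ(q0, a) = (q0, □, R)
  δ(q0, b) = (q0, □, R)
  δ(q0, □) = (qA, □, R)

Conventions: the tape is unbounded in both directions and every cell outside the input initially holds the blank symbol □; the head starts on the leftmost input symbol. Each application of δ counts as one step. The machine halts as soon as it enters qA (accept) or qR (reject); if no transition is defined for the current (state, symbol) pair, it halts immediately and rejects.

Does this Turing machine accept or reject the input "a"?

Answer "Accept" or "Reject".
Step 0: [q0]a (head at position 0)
Step 1: δ(q0, a) = (q0, □, R)  ⊢  □[q0]□ (head at position 1)
Step 2: δ(q0, □) = (qA, □, R)  ⊢  □□[qA]□ (head at position 2)
The machine is in qA, so it halts and accepts.

Final answer: Accept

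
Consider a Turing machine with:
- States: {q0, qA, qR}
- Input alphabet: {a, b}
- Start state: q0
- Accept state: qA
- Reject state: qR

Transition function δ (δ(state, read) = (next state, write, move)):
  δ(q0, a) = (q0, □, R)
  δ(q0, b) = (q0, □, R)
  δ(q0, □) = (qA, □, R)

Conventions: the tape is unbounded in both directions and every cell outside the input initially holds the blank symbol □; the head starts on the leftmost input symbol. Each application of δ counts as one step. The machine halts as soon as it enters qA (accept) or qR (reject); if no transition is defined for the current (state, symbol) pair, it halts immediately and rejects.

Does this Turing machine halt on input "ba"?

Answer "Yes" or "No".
Step 0: [q0]ba (head at position 0)
Step 1: δ(q0, b) = (q0, □, R)  ⊢  □[q0]a (head at position 1)
Step 2: δ(q0, a) = (q0, □, R)  ⊢  □□[q0]□ (head at position 2)
Step 3: δ(q0, □) = (qA, □, R)  ⊢  □□□[qA]□ (head at position 3)
The machine is in qA, so it halts and accepts.
It halts after 3 steps.

Final answer: Yes - halts after 3 steps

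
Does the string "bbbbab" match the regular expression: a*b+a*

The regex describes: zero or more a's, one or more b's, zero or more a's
No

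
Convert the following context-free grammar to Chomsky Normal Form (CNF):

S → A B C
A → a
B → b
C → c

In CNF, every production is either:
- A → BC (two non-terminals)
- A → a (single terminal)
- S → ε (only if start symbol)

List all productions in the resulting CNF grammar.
The grammar has no ε-productions or unit productions to eliminate.
A → a is already in CNF (single terminal) – keep it.
B → b is already in CNF (single terminal) – keep it.
C → c is already in CNF (single terminal) – keep it.
S → A B C has 3 symbols on the right: break it into binary productions S → A X0, X0 → B C.
Resulting CNF grammar (5 productions): A → a; B → b; C → c; S → A X0; X0 → B C

Final answer: A → a; B → b; C → c; S → A X0; X0 → B C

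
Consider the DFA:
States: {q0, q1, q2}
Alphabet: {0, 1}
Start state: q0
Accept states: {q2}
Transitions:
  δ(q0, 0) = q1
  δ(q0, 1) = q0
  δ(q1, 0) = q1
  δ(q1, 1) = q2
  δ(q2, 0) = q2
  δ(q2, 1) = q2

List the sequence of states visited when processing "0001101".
Starting at q0
Read '0': q0 -> q1
Read '0': q1 -> q1
Read '0': q1 -> q1
Read '1': q1 -> q2
Read '1': q2 -> q2
Read '0': q2 -> q2
Read '1': q2 -> q2

Final answer: q0 -> q1 -> q1 -> q1 -> q2 -> q2 -> q2 -> q2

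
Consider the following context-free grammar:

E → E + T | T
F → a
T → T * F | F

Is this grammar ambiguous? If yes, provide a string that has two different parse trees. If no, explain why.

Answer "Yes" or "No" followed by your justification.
This is the standard stratified expression grammar: '+' is introduced only by the left-recursive rule E → E + T and '*' only by the left-recursive rule T → T * F, with F → a. For any string, the last '+' must be the one produced at the root E (everything after it is a T containing no '+'), and likewise within each T the last '*' is produced at its root. This fixes the parse tree uniquely (left-associative, '*' binding tighter than '+'), so every string has exactly one parse tree.

Final answer: No - the grammar is unambiguous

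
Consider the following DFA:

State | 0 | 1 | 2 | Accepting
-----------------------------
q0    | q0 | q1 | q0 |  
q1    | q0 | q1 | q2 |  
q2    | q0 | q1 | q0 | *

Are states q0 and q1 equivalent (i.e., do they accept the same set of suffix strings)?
Try the suffix "2".
From q0: q0 → q0 — not accepting.
From q1: q1 → q2 — accepting.
The two states disagree on this suffix, so they are not equivalent.

Final answer: No. Distinguishing string: "2" - accepted from q1 but not from q0.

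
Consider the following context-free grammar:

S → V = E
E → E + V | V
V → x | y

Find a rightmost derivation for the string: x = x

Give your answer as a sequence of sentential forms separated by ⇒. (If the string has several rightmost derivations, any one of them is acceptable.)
Start with S.
Step 1: the rightmost non-terminal is S; apply S → V = E:  V = E
Step 2: the rightmost non-terminal is E; apply E → V:  V = V
Step 3: the rightmost non-terminal is V; apply V → x:  V = x
Step 4: the rightmost non-terminal is V; apply V → x:  x = x

Final answer: S ⇒ V = E ⇒ V = V ⇒ V = x ⇒ x = x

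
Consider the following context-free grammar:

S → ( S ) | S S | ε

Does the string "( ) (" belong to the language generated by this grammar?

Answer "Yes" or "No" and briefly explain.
Each production adds parentheses only in matched pairs (S → ( S )) or none at all, so every derived string has equally many '(' and ')'. The string ( ) ( has two '(' and one ')', so it cannot be derived.

Final answer: No - no valid derivation exists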